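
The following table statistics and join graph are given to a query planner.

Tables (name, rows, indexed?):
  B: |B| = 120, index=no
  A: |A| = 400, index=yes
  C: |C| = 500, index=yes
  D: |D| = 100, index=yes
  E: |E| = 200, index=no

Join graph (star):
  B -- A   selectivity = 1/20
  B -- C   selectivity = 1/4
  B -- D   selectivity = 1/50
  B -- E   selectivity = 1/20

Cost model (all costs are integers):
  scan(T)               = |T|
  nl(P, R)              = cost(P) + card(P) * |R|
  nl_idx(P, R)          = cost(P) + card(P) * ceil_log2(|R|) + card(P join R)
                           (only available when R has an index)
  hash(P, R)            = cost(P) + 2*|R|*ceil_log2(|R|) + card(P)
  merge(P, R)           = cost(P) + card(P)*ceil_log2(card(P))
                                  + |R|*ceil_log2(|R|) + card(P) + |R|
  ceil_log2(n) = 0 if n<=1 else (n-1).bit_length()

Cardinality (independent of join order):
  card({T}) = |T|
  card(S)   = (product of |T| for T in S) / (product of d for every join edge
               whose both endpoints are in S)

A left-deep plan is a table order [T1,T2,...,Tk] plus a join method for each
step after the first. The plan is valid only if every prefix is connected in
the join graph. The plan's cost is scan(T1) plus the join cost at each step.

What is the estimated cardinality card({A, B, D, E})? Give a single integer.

Tables in S: A(400), B(120), D(100), E(200)
Edges inside S: B-A(d=20), B-D(d=50), B-E(d=20)
numerator = 400 * 120 * 100 * 200 = 960000000
denominator = 20 * 50 * 20 = 20000
card(S) = 960000000 / 20000 = 48000

48000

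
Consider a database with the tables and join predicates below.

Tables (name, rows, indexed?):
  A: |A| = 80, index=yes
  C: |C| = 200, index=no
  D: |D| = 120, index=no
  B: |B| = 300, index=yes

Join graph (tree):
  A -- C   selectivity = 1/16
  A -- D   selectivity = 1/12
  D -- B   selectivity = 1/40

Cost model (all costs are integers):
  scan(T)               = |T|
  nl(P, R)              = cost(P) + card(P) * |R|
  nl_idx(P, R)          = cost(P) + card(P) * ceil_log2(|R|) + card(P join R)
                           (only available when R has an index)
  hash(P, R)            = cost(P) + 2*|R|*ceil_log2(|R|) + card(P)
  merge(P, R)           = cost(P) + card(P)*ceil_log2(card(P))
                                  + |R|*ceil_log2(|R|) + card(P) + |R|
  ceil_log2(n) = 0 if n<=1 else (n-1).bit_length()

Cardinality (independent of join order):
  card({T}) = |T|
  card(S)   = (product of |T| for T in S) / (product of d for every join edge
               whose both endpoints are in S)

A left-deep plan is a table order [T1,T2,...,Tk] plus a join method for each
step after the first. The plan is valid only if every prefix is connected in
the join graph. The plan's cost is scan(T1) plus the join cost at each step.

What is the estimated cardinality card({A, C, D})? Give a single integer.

Tables in S: A(80), C(200), D(120)
Edges inside S: A-C(d=16), A-D(d=12)
numerator = 80 * 200 * 120 = 1920000
denominator = 16 * 12 = 192
card(S) = 1920000 / 192 = 10000

10000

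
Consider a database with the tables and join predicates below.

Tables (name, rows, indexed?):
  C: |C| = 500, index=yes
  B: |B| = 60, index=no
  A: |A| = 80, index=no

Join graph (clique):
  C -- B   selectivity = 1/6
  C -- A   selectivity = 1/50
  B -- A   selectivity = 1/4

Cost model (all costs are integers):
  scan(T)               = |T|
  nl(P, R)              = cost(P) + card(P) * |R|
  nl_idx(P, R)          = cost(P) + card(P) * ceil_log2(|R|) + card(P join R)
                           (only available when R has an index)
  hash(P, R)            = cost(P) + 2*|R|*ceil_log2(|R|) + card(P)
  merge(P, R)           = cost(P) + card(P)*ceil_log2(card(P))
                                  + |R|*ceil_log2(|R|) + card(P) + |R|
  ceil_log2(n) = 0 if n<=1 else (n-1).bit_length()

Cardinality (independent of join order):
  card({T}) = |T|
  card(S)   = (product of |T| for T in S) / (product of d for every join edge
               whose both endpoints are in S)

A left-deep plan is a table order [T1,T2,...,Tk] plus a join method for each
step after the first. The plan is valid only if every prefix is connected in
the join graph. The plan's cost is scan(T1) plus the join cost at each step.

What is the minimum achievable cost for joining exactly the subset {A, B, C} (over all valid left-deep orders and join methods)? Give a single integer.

Selinger DP over subsets of {A,B,C}:
  {C}: scan cost=500, card=500
  {B}: scan cost=60, card=60
  {A}: scan cost=80, card=80
  {BC}: card=5000; try (B,hash)→1720, (C,merge)→5480, (C,nl_idx)→5600, (B,merge)→5920, (C,hash)→9120, (C,nl)→30060 …(+1); best=1720 via (B,hash)
  {AC}: card=800; try (C,nl_idx)→1600, (A,hash)→2120, (C,merge)→5720, (A,merge)→6140, (C,hash)→9160, (C,nl)→40080 …(+1); best=1600 via (C,nl_idx)
  {AB}: card=1200; try (B,hash)→880, (A,merge)→1120, (B,merge)→1140, (A,hash)→1240, (A,nl)→4860, (B,nl)→4880; best=880 via (B,hash)
  {ABC}: card=2000; try (B,hash)→3120, (A,hash)→7840, (B,merge)→10820, (C,hash)→11080, (C,nl_idx)→13680, (C,merge)→20280 …(+4); best=3120 via (B,hash)

3120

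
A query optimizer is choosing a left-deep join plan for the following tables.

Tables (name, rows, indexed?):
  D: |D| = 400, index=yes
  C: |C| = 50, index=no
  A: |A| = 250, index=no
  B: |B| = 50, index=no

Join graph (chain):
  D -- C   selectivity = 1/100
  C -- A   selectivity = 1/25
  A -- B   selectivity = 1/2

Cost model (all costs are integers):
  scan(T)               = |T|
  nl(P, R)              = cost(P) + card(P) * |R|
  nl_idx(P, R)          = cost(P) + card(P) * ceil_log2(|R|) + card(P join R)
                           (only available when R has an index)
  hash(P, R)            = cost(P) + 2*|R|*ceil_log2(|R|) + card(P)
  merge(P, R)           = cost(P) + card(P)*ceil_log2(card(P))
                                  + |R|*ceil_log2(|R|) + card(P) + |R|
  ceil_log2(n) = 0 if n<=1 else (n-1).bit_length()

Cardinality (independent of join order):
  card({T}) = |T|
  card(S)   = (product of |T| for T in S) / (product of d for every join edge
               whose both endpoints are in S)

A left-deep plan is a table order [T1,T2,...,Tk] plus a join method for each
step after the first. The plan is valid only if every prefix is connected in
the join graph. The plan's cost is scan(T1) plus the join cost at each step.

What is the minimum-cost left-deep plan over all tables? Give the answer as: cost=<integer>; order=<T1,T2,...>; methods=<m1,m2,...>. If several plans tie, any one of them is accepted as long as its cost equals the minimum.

Selinger DP (subsets sized 1..n):
  {D}: scan cost=400, card=400
  {C}: scan cost=50, card=50
  {A}: scan cost=250, card=250
  {B}: scan cost=50, card=50
  {CD}: card=200; try (D,nl_idx)→700, (C,hash)→1400, (D,merge)→4400, (C,merge)→4750, (D,hash)→7300, (D,nl)→20050 …(+1); best=700 via (D,nl_idx)
  {AC}: card=500; try (C,hash)→1100, (A,merge)→2650, (C,merge)→2850, (A,hash)→4100, (A,nl)→12550, (C,nl)→12750; best=1100 via (C,hash)
  {AB}: card=6250; try (B,hash)→1100, (A,merge)→2650, (B,merge)→2850, (A,hash)→4100, (A,nl)→12550, (B,nl)→12750; best=1100 via (B,hash)
  {ACD}: card=2000; try (A,merge)→4750, (A,hash)→4900, (D,nl_idx)→7600, (D,hash)→8800, (D,merge)→10100, (A,nl)→50700 …(+1); best=4750 via (A,merge)
  {ABC}: card=12500; try (B,hash)→2200, (B,merge)→6450, (C,hash)→7950, (B,nl)→26100, (C,merge)→88950, (C,nl)→313600; best=2200 via (B,hash)
  {ABCD}: card=50000; try (B,hash)→7350, (D,hash)→21900, (B,merge)→29100, (B,nl)→104750, (D,nl_idx)→164700, (D,merge)→193700 …(+1); best=7350 via (B,hash)

cost=7350; order=C,D,A,B; methods=nl_idx,merge,hash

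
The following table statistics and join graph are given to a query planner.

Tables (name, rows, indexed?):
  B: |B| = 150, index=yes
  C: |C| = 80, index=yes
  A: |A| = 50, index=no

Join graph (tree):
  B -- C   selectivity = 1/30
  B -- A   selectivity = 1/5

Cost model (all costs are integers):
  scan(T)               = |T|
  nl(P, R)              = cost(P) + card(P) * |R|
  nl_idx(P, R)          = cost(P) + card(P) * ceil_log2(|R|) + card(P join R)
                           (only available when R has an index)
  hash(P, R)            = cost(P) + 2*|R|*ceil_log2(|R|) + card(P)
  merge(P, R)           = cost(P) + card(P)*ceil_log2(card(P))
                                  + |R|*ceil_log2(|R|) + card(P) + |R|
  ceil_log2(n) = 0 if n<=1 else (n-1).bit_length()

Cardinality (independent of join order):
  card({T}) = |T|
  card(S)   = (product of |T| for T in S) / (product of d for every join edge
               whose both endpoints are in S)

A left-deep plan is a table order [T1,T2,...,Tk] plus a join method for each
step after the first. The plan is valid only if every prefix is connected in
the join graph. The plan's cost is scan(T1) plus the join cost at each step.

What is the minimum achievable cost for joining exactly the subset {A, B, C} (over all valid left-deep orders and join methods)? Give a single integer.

2120

Selinger DP over subsets of {A,B,C}:
  {B}: scan cost=150, card=150
  {C}: scan cost=80, card=80
  {A}: scan cost=50, card=50
  {BC}: card=400; try (B,nl_idx)→1120, (C,hash)→1420, (C,nl_idx)→1600, (B,merge)→2070, (C,merge)→2140, (B,hash)→2560 …(+2); best=1120 via (B,nl_idx)
  {AB}: card=1500; try (A,hash)→900, (B,merge)→1750, (A,merge)→1850, (B,nl_idx)→1950, (B,hash)→2500, (B,nl)→7550 …(+1); best=900 via (A,hash)
  {ABC}: card=4000; try (A,hash)→2120, (C,hash)→3520, (A,merge)→5470, (C,nl_idx)→15400, (C,merge)→19540, (A,nl)→21120 …(+1); best=2120 via (A,hash)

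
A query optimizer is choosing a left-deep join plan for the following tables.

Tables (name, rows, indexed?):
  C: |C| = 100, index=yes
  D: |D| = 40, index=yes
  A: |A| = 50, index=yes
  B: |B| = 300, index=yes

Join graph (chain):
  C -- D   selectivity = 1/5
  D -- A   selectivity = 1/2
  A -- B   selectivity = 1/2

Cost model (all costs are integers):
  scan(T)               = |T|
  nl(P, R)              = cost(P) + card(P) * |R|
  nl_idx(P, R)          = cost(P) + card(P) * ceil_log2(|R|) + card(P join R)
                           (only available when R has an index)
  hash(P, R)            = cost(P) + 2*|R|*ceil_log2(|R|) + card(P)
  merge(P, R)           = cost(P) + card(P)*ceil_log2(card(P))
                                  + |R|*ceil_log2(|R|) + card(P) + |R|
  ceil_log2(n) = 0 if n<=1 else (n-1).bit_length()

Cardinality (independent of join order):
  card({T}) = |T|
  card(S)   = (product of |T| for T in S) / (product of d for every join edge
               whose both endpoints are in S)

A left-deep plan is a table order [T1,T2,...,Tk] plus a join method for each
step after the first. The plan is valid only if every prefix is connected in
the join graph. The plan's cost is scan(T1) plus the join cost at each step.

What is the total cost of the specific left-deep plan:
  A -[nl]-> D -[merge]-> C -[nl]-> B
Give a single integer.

step 1: scan A: cost=50, card=50
step 2: join D via nl
    card(P join D) = 50*40/(2) = 1000
    cost = 50 + 50*40 = 2050
step 3: join C via merge
    card(P join C) = 1000*100/(5) = 20000
    cost = 2050 + 1000*10 + 100*7 + 1000 + 100 = 13850
step 4: join B via nl
    card(P join B) = 20000*300/(2) = 3000000
    cost = 13850 + 20000*300 = 6013850

6013850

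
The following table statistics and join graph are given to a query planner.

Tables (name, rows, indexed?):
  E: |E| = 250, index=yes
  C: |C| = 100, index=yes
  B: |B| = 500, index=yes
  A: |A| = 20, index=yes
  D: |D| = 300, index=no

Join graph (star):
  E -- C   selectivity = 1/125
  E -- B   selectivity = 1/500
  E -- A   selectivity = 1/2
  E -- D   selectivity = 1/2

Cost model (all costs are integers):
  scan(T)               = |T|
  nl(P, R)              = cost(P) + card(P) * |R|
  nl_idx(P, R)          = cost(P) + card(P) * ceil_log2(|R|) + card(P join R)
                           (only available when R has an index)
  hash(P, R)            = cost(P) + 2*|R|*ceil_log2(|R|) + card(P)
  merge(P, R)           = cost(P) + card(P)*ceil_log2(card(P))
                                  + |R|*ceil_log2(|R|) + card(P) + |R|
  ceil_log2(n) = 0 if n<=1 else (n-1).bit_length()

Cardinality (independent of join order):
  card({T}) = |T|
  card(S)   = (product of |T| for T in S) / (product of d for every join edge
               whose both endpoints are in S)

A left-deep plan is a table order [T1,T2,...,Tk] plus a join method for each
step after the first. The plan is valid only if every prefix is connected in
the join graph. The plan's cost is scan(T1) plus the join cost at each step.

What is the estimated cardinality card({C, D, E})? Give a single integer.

30000

Tables in S: C(100), D(300), E(250)
Edges inside S: E-C(d=125), E-D(d=2)
numerator = 100 * 300 * 250 = 7500000
denominator = 125 * 2 = 250
card(S) = 7500000 / 250 = 30000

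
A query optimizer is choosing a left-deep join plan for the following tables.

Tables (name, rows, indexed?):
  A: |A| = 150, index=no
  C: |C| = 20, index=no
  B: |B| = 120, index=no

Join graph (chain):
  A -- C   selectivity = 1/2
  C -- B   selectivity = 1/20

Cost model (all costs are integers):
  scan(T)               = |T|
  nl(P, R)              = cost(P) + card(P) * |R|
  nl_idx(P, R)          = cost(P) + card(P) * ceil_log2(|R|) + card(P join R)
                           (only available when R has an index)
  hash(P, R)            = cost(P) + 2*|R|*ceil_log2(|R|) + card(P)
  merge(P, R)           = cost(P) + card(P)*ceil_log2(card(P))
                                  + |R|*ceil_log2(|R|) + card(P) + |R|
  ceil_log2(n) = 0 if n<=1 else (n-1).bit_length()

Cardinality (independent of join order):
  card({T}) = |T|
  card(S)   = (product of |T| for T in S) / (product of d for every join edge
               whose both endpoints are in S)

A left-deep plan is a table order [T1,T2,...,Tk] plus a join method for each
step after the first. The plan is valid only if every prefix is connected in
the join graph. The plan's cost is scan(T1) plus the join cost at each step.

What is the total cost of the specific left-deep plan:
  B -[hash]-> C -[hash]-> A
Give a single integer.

step 1: scan B: cost=120, card=120
step 2: join C via hash
    card(P join C) = 120*20/(20) = 120
    cost = 120 + 2*20*5 + 120 = 440
step 3: join A via hash
    card(P join A) = 120*150/(2) = 9000
    cost = 440 + 2*150*8 + 120 = 2960

2960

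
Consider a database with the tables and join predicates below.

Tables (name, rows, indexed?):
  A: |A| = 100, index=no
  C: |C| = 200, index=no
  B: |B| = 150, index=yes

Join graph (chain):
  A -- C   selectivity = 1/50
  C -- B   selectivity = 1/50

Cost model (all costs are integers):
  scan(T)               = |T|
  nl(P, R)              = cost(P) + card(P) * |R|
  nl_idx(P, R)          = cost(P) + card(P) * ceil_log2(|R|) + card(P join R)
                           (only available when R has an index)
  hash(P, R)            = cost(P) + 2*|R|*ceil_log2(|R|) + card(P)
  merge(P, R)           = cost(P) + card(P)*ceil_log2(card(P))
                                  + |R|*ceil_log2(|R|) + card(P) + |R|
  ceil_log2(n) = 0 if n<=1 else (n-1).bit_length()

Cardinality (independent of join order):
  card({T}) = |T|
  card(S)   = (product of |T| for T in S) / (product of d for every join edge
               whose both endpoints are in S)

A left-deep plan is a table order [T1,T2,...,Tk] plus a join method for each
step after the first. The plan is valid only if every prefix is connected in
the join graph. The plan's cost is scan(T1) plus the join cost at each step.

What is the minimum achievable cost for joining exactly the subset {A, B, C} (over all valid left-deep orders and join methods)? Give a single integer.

Selinger DP over subsets of {A,B,C}:
  {A}: scan cost=100, card=100
  {C}: scan cost=200, card=200
  {B}: scan cost=150, card=150
  {AC}: card=400; try (A,hash)→1800, (C,merge)→2700, (A,merge)→2800, (C,hash)→3400, (C,nl)→20100, (A,nl)→20200; best=1800 via (A,hash)
  {BC}: card=600; try (B,nl_idx)→2400, (B,hash)→2800, (C,merge)→3300, (B,merge)→3350, (C,hash)→3500, (C,nl)→30150 …(+1); best=2400 via (B,nl_idx)
  {ABC}: card=1200; try (A,hash)→4400, (B,hash)→4600, (B,nl_idx)→6200, (B,merge)→7150, (A,merge)→9800, (B,nl)→61800 …(+1); best=4400 via (A,hash)

4400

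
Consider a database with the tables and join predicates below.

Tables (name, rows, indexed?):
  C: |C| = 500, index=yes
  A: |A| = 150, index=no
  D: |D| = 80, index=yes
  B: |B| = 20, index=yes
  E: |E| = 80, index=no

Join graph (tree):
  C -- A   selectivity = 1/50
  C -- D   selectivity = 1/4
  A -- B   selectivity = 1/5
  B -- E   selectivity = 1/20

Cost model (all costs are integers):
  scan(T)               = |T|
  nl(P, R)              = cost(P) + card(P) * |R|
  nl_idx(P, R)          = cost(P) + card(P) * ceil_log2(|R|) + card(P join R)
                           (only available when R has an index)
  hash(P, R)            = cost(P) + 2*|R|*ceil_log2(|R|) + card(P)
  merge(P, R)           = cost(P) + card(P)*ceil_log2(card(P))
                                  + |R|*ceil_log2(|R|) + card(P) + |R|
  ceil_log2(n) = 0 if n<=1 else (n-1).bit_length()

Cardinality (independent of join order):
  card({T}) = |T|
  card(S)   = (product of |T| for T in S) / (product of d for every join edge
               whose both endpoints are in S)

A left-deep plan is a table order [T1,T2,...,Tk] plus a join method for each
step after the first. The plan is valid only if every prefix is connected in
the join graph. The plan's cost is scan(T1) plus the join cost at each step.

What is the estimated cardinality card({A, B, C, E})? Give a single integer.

Tables in S: A(150), B(20), C(500), E(80)
Edges inside S: C-A(d=50), A-B(d=5), B-E(d=20)
numerator = 150 * 20 * 500 * 80 = 120000000
denominator = 50 * 5 * 20 = 5000
card(S) = 120000000 / 5000 = 24000

24000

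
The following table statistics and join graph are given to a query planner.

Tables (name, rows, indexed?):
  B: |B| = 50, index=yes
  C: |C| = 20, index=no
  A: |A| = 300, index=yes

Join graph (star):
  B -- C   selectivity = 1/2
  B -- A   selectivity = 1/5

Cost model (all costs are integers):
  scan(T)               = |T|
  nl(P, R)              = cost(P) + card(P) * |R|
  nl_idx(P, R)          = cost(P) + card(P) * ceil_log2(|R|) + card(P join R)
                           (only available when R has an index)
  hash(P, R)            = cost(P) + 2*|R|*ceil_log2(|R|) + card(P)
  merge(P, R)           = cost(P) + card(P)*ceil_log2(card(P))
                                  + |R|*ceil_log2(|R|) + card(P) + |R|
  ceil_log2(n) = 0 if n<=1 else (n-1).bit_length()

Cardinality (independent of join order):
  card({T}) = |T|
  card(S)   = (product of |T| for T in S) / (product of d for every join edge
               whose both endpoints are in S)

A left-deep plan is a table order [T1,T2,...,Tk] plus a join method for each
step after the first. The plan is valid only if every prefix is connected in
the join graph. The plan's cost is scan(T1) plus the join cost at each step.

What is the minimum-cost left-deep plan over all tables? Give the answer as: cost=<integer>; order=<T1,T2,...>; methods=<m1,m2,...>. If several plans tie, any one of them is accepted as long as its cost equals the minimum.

cost=4400; order=A,B,C; methods=hash,hash

Selinger DP (subsets sized 1..n):
  {B}: scan cost=50, card=50
  {C}: scan cost=20, card=20
  {A}: scan cost=300, card=300
  {BC}: card=500; try (C,hash)→300, (B,merge)→490, (C,merge)→520, (B,hash)→640, (B,nl_idx)→640, (B,nl)→1020 …(+1); best=300 via (C,hash)
  {AB}: card=3000; try (B,hash)→1200, (A,merge)→3400, (A,nl_idx)→3500, (B,merge)→3650, (B,nl_idx)→5100, (A,hash)→5500 …(+2); best=1200 via (B,hash)
  {ABC}: card=30000; try (C,hash)→4400, (A,hash)→6200, (A,merge)→8300, (A,nl_idx)→34800, (C,merge)→40320, (C,nl)→61200 …(+1); best=4400 via (C,hash)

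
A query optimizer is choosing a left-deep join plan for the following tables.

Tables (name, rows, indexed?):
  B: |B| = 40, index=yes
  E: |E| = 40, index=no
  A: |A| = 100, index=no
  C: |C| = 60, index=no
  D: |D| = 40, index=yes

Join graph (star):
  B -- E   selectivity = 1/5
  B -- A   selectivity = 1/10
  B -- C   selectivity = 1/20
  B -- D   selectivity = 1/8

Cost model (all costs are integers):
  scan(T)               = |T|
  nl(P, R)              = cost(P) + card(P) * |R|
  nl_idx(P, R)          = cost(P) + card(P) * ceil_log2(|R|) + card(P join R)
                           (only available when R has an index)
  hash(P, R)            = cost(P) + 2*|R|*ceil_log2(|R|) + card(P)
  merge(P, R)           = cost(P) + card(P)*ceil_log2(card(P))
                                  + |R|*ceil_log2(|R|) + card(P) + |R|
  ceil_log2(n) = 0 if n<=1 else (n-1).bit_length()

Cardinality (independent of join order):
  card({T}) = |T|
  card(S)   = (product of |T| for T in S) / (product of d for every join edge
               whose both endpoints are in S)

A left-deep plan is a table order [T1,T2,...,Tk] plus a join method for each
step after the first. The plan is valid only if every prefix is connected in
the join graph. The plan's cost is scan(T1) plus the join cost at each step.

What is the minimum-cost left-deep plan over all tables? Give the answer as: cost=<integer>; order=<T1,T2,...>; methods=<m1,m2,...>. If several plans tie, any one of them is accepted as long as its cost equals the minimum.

Selinger DP (subsets sized 1..n):
  {B}: scan cost=40, card=40
  {E}: scan cost=40, card=40
  {A}: scan cost=100, card=100
  {C}: scan cost=60, card=60
  {D}: scan cost=40, card=40
  {BE}: card=320; try (E,hash)→560, (B,hash)→560, (E,merge)→600, (B,merge)→600, (B,nl_idx)→600, (E,nl)→1640 …(+1); best=560 via (E,hash)
  {AB}: card=400; try (B,hash)→680, (B,nl_idx)→1100, (A,merge)→1120, (B,merge)→1180, (A,hash)→1480, (A,nl)→4040 …(+1); best=680 via (B,hash)
  {BC}: card=120; try (B,nl_idx)→540, (B,hash)→600, (C,merge)→740, (B,merge)→760, (C,hash)→800, (C,nl)→2440 …(+1); best=540 via (B,nl_idx)
  {BD}: card=200; try (D,nl_idx)→480, (B,nl_idx)→480, (D,hash)→560, (B,hash)→560, (D,merge)→600, (B,merge)→600 …(+2); best=480 via (D,nl_idx)
  {ABE}: card=3200; try (E,hash)→1560, (A,hash)→2280, (A,merge)→4560, (E,merge)→4960, (E,nl)→16680, (A,nl)→32560; best=1560 via (E,hash)
  {BCE}: card=960; try (E,hash)→1140, (C,hash)→1600, (E,merge)→1780, (C,merge)→4180, (E,nl)→5340, (C,nl)→19760; best=1140 via (E,hash)
  {BDE}: card=1600; try (E,hash)→1160, (D,hash)→1360, (E,merge)→2560, (D,merge)→4040, (D,nl_idx)→4080, (E,nl)→8480 …(+1); best=1160 via (E,hash)
  {ABC}: card=1200; try (C,hash)→1800, (A,hash)→2060, (A,merge)→2300, (C,merge)→5100, (A,nl)→12540, (C,nl)→24680; best=1800 via (C,hash)
  {ABD}: card=2000; try (D,hash)→1560, (A,hash)→2080, (A,merge)→3080, (D,merge)→4960, (D,nl_idx)→5080, (D,nl)→16680 …(+1); best=1560 via (D,hash)
  {BCD}: card=600; try (D,hash)→1140, (C,hash)→1400, (D,merge)→1780, (D,nl_idx)→1860, (C,merge)→2700, (D,nl)→5340 …(+1); best=1140 via (D,hash)
  {ABCE}: card=9600; try (E,hash)→3480, (A,hash)→3500, (C,hash)→5480, (A,merge)→12500, (E,merge)→16480, (C,merge)→43580 …(+3); best=3480 via (E,hash)
  {ABDE}: card=16000; try (E,hash)→4040, (A,hash)→4160, (D,hash)→5240, (A,merge)→21160, (E,merge)→25840, (D,nl_idx)→36760 …(+4); best=4040 via (E,hash)
  {BCDE}: card=4800; try (E,hash)→2220, (D,hash)→2580, (C,hash)→3480, (E,merge)→8020, (D,nl_idx)→11700, (D,merge)→11980 …(+4); best=2220 via (E,hash)
  {ABCD}: card=6000; try (A,hash)→3140, (D,hash)→3480, (C,hash)→4280, (A,merge)→8540, (D,nl_idx)→15000, (D,merge)→16480 …(+4); best=3140 via (A,hash)
  {ABCDE}: card=48000; try (A,hash)→8420, (E,hash)→9620, (D,hash)→13560, (C,hash)→20760, (A,merge)→70220, (E,merge)→87420 …(+7); best=8420 via (A,hash)

cost=8420; order=C,B,D,E,A; methods=nl_idx,hash,hash,hash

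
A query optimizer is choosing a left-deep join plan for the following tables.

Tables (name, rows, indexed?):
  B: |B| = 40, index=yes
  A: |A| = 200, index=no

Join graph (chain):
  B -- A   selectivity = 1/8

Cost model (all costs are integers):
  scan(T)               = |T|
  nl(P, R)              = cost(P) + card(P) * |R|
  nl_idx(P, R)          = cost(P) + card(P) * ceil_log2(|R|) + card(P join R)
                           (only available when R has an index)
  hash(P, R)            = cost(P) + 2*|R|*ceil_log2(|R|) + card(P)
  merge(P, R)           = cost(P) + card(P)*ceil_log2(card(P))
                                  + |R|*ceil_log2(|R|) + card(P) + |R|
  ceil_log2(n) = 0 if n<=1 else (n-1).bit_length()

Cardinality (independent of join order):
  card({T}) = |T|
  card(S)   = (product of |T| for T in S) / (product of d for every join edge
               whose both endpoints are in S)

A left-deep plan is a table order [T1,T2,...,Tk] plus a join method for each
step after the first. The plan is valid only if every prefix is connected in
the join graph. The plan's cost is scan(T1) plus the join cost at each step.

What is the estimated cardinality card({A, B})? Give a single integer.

Tables in S: A(200), B(40)
Edges inside S: B-A(d=8)
numerator = 200 * 40 = 8000
denominator = 8 = 8
card(S) = 8000 / 8 = 1000

1000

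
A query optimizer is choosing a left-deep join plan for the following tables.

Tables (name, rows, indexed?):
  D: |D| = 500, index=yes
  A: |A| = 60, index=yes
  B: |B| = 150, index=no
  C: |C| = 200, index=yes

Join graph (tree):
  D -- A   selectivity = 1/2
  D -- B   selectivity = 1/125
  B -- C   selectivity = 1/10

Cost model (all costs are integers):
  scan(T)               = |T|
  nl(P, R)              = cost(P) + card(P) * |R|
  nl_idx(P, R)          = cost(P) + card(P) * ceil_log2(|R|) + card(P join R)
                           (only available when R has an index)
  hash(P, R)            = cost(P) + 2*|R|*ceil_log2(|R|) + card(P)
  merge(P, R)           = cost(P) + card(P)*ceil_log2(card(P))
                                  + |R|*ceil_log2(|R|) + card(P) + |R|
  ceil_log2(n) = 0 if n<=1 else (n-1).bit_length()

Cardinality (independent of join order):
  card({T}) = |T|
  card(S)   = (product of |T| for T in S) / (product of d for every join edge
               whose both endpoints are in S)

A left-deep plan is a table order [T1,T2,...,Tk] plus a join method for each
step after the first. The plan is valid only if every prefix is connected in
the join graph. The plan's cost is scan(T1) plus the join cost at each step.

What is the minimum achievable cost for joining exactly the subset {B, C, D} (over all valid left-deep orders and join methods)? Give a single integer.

5900

Selinger DP over subsets of {B,C,D}:
  {D}: scan cost=500, card=500
  {B}: scan cost=150, card=150
  {C}: scan cost=200, card=200
  {BD}: card=600; try (D,nl_idx)→2100, (B,hash)→3400, (D,merge)→6500, (B,merge)→6850, (D,hash)→9300, (D,nl)→75150 …(+1); best=2100 via (D,nl_idx)
  {BC}: card=3000; try (B,hash)→2800, (C,merge)→3300, (B,merge)→3350, (C,hash)→3500, (C,nl_idx)→4350, (C,nl)→30150 …(+1); best=2800 via (B,hash)
  {BCD}: card=12000; try (C,hash)→5900, (C,merge)→10500, (D,hash)→14800, (C,nl_idx)→18900, (D,nl_idx)→41800, (D,merge)→46800 …(+2); best=5900 via (C,hash)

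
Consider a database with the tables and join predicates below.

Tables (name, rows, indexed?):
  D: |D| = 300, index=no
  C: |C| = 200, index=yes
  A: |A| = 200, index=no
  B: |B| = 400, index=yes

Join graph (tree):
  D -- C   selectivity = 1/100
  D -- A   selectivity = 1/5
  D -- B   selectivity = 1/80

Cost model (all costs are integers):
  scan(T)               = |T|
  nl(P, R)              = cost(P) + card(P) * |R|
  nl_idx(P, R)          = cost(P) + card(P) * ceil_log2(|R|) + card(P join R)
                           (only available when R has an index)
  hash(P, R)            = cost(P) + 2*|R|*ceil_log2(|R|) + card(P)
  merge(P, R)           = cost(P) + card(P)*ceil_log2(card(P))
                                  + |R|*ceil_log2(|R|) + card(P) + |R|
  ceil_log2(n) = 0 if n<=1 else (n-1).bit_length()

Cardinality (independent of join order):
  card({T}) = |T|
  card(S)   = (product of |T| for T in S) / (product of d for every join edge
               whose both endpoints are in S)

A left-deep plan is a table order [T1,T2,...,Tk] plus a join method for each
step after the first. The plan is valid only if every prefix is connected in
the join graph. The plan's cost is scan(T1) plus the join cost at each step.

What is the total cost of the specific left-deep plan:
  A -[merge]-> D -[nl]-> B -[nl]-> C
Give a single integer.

16805000

step 1: scan A: cost=200, card=200
step 2: join D via merge
    card(P join D) = 200*300/(5) = 12000
    cost = 200 + 200*8 + 300*9 + 200 + 300 = 5000
step 3: join B via nl
    card(P join B) = 12000*400/(80) = 60000
    cost = 5000 + 12000*400 = 4805000
step 4: join C via nl
    card(P join C) = 60000*200/(100) = 120000
    cost = 4805000 + 60000*200 = 16805000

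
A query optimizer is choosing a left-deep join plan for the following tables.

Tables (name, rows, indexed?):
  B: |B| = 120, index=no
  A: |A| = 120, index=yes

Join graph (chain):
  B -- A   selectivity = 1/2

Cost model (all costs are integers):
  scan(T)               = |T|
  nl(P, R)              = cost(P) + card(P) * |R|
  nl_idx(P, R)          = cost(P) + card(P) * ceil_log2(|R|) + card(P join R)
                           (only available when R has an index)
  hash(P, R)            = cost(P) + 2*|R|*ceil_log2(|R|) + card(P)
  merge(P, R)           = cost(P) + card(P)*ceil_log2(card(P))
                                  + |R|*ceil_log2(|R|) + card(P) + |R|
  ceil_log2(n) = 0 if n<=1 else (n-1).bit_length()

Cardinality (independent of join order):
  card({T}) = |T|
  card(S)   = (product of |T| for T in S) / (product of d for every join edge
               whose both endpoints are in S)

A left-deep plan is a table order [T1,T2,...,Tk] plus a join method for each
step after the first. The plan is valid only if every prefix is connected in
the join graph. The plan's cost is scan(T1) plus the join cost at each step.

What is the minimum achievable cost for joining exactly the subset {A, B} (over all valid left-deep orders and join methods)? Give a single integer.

1920

Selinger DP over subsets of {A,B}:
  {B}: scan cost=120, card=120
  {A}: scan cost=120, card=120
  {AB}: card=7200; try (B,hash)→1920, (A,hash)→1920, (B,merge)→2040, (A,merge)→2040, (A,nl_idx)→8160, (B,nl)→14520 …(+1); best=1920 via (B,hash)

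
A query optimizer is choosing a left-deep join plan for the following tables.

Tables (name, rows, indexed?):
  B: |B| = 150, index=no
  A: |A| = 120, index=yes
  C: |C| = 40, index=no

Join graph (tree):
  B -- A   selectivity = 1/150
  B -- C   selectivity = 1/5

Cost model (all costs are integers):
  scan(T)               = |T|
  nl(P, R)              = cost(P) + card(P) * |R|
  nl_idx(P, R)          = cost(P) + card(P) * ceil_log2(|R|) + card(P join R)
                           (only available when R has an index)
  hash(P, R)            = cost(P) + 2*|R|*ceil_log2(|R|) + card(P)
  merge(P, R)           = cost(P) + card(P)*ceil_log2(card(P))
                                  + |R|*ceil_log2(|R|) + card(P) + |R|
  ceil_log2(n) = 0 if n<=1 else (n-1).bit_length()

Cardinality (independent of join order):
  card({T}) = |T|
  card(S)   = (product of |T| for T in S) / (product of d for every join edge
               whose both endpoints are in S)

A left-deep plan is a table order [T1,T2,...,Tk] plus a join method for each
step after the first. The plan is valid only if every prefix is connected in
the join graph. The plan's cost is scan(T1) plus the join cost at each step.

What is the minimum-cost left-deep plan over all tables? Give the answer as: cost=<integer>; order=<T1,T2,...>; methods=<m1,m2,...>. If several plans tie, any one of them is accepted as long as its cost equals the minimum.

Selinger DP (subsets sized 1..n):
  {B}: scan cost=150, card=150
  {A}: scan cost=120, card=120
  {C}: scan cost=40, card=40
  {AB}: card=120; try (A,nl_idx)→1320, (A,hash)→1980, (B,merge)→2430, (A,merge)→2460, (B,hash)→2640, (B,nl)→18120 …(+1); best=1320 via (A,nl_idx)
  {BC}: card=1200; try (C,hash)→780, (B,merge)→1670, (C,merge)→1780, (B,hash)→2480, (B,nl)→6040, (C,nl)→6150; best=780 via (C,hash)
  {ABC}: card=960; try (C,hash)→1920, (C,merge)→2560, (A,hash)→3660, (C,nl)→6120, (A,nl_idx)→10140, (A,merge)→16140 …(+1); best=1920 via (C,hash)

cost=1920; order=B,A,C; methods=nl_idx,hash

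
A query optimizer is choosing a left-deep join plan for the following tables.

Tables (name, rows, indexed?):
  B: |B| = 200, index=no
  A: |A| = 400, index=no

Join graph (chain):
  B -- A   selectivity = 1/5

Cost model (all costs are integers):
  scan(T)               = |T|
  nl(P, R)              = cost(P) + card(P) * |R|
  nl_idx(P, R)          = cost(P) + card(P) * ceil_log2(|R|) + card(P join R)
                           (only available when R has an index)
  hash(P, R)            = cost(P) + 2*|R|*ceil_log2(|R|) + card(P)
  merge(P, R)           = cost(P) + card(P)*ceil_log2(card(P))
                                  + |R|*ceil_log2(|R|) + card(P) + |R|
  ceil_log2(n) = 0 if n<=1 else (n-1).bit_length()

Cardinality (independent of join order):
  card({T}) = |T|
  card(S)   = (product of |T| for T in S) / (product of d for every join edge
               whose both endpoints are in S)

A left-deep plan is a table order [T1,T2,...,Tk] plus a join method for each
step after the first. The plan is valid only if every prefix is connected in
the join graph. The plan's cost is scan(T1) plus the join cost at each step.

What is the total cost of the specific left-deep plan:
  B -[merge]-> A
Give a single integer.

6000

step 1: scan B: cost=200, card=200
step 2: join A via merge
    card(P join A) = 200*400/(5) = 16000
    cost = 200 + 200*8 + 400*9 + 200 + 400 = 6000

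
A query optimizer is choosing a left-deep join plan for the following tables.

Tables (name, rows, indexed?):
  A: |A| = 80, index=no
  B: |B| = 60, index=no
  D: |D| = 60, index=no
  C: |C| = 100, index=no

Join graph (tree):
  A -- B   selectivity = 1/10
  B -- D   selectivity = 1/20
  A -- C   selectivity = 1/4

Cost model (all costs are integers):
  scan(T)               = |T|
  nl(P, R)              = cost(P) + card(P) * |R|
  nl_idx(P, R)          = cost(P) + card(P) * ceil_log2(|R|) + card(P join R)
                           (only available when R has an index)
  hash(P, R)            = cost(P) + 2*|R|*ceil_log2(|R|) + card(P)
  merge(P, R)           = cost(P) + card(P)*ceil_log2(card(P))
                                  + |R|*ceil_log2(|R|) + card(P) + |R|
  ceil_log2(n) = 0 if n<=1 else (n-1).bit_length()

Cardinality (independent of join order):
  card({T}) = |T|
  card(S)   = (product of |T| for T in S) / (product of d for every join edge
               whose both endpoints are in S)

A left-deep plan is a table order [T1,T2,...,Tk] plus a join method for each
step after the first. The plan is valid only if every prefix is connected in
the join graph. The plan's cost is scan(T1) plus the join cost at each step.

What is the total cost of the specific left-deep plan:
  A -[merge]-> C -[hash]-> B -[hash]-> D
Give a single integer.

step 1: scan A: cost=80, card=80
step 2: join C via merge
    card(P join C) = 80*100/(4) = 2000
    cost = 80 + 80*7 + 100*7 + 80 + 100 = 1520
step 3: join B via hash
    card(P join B) = 2000*60/(10) = 12000
    cost = 1520 + 2*60*6 + 2000 = 4240
step 4: join D via hash
    card(P join D) = 12000*60/(20) = 36000
    cost = 4240 + 2*60*6 + 12000 = 16960

16960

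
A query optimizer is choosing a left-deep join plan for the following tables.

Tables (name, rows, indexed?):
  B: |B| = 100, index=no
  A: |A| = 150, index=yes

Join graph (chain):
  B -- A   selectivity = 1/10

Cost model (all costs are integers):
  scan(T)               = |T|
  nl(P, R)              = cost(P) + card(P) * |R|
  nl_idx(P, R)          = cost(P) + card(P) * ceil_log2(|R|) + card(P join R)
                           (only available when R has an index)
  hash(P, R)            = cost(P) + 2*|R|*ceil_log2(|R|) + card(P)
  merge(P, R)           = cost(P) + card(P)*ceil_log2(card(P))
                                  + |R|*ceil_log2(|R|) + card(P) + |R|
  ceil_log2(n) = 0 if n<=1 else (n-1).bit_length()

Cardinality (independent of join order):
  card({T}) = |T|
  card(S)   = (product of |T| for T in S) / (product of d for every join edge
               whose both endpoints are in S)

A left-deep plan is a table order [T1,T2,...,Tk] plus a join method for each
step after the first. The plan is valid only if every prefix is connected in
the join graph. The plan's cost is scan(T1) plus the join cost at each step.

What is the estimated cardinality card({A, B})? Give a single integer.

Tables in S: A(150), B(100)
Edges inside S: B-A(d=10)
numerator = 150 * 100 = 15000
denominator = 10 = 10
card(S) = 15000 / 10 = 1500

1500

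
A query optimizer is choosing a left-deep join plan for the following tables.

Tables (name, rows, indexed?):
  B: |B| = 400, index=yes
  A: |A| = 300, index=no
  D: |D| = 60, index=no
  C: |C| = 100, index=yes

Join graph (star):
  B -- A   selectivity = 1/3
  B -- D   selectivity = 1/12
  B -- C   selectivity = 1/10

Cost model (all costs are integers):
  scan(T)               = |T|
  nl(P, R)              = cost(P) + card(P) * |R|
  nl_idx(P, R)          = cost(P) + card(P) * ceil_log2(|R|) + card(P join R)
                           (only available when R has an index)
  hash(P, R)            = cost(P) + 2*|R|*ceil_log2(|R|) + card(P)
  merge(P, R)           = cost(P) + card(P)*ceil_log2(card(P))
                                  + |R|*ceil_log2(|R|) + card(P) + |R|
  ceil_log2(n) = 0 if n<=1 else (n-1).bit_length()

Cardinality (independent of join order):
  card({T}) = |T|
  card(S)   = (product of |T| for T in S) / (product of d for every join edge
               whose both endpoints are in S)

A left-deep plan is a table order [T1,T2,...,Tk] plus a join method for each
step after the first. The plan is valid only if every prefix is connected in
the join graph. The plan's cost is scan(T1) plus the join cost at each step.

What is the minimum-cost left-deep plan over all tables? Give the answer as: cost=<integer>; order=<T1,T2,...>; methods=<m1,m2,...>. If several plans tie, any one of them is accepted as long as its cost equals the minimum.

Selinger DP (subsets sized 1..n):
  {B}: scan cost=400, card=400
  {A}: scan cost=300, card=300
  {D}: scan cost=60, card=60
  {C}: scan cost=100, card=100
  {AB}: card=40000; try (A,hash)→6200, (B,merge)→7300, (A,merge)→7400, (B,hash)→7800, (B,nl_idx)→43000, (B,nl)→120300 …(+1); best=6200 via (A,hash)
  {BD}: card=2000; try (D,hash)→1520, (B,nl_idx)→2600, (B,merge)→4480, (D,merge)→4820, (B,hash)→7320, (B,nl)→24060 …(+1); best=1520 via (D,hash)
  {BC}: card=4000; try (C,hash)→2200, (B,merge)→4900, (B,nl_idx)→5000, (C,merge)→5200, (C,nl_idx)→7200, (B,hash)→7400 …(+2); best=2200 via (C,hash)
  {ABD}: card=200000; try (A,hash)→8920, (A,merge)→28520, (D,hash)→46920, (A,nl)→601520, (D,merge)→686620, (D,nl)→2406200; best=8920 via (A,hash)
  {ABC}: card=400000; try (A,hash)→11600, (C,hash)→47600, (A,merge)→57200, (C,nl_idx)→686200, (C,merge)→687000, (A,nl)→1202200 …(+1); best=11600 via (A,hash)
  {BCD}: card=20000; try (C,hash)→4920, (D,hash)→6920, (C,merge)→26320, (C,nl_idx)→35520, (D,merge)→54620, (C,nl)→201520 …(+1); best=4920 via (C,hash)
  {ABCD}: card=2000000; try (A,hash)→30320, (C,hash)→210320, (A,merge)→327920, (D,hash)→412320, (C,nl_idx)→3408920, (C,merge)→3809720 …(+4); best=30320 via (A,hash)

cost=30320; order=B,D,C,A; methods=hash,hash,hash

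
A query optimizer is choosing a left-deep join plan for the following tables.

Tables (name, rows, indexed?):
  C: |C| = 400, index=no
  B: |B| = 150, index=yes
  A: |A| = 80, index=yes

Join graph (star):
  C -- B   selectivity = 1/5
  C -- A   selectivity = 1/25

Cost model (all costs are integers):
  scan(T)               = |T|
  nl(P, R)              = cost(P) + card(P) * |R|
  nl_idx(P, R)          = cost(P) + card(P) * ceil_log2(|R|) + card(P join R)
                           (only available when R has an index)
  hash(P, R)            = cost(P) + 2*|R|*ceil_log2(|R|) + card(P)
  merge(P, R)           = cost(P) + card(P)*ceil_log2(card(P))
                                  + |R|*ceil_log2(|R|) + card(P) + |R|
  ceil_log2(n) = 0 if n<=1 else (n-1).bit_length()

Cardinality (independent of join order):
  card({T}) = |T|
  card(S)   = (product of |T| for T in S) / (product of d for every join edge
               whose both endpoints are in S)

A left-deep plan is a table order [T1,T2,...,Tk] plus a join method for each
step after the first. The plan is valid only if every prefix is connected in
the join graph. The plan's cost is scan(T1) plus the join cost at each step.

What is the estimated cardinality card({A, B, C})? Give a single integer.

38400

Tables in S: A(80), B(150), C(400)
Edges inside S: C-B(d=5), C-A(d=25)
numerator = 80 * 150 * 400 = 4800000
denominator = 5 * 25 = 125
card(S) = 4800000 / 125 = 38400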